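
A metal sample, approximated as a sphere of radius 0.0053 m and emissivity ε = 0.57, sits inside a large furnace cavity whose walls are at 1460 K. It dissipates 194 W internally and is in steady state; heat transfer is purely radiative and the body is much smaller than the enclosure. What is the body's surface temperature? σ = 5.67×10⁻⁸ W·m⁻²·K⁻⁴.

T ≈ 2150 K

For a small grey body in a large enclosure, net radiated power = εσA(T⁴ − T_w⁴).
Steady state: P = εσA(T⁴ − T_w⁴) with A = 4πr² = 3.530×10⁻⁴ m².
T⁴ = P/(εσA) + T_w⁴ = 194/(0.57·5.67×10⁻⁸·3.530×10⁻⁴) + (1460)⁴
    = 1.701×10¹³ + 4.544×10¹² = 2.155×10¹³ K⁴.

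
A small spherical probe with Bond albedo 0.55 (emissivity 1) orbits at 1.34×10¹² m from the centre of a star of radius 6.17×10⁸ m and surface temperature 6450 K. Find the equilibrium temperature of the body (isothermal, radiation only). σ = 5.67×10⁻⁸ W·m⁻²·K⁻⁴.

The star's surface emits σT_*⁴; at distance d the flux is S = σT_*⁴(R_*/d)².
S = 5.67×10⁻⁸·(6450)⁴·(6.17×10⁸/1.34×10¹²)² = 20.81 W/m².
For an isothermal sphere T⁴ = (1−a)S/(4σ) = 4.128×10⁷ K⁴.

T ≈ 80.2 K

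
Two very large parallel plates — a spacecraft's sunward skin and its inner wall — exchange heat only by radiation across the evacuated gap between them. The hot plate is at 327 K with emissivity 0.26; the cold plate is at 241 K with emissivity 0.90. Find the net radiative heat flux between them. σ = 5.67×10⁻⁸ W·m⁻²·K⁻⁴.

For two infinite grey parallel plates, q = σ(T₁⁴ − T₂⁴)/(1/ε₁ + 1/ε₂ − 1).
T₁⁴ − T₂⁴ = 1.143×10¹⁰ − 3.373×10⁹ = 8.060×10⁹ K⁴.
1/ε₁ + 1/ε₂ − 1 = 3.846 + 1.111 − 1 = 3.957.
q = 5.67×10⁻⁸ × 8.060×10⁹ / 3.957.

q ≈ 115 W/m²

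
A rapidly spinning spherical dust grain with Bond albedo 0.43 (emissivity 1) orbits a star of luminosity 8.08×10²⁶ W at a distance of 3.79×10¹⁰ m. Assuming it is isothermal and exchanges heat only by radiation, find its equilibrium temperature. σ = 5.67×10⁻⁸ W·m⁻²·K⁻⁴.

T ≈ 579 K

First find the stellar flux at distance d: S = L/(4πd²) = 8.08×10²⁶/(4π·(3.79×10¹⁰)²) = 44760 W/m².
For an isothermal sphere, absorbed (1−a)S·πr² = emitted σ·4πr²·T⁴, so T⁴ = (1−a)S/(4σ).
T⁴ = 0.570·44760/(4·5.67×10⁻⁸) = 1.125×10¹¹ K⁴.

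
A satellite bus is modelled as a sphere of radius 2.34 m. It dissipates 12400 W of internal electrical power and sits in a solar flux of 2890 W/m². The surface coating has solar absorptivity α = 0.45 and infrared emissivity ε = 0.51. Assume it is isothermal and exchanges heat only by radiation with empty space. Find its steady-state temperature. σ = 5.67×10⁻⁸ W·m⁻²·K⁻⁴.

At steady state, absorbed solar power + internal power = radiated power.
Absorbed: α·S·A_cross = 0.45·2890·17.20 = 22370 W (cross-section πr²).
Total input = 22370 + 12400 = 34770 W.
Radiated: εσ·A_surf·T⁴ with A_surf = 4πr² = 68.81 m².
T⁴ = 34770/(0.51·5.67×10⁻⁸·68.81) = 1.748×10¹⁰ K⁴.

T ≈ 364 K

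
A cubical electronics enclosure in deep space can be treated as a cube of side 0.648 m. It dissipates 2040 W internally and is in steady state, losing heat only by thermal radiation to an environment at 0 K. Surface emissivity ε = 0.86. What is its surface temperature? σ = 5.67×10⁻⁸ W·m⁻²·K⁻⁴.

T ≈ 359 K

Steady state: internal power = radiated power, P = εσA T⁴.
Radiating area A = 6L² = 2.519 m².
T⁴ = P/(εσA) = 2040/(0.86·5.67×10⁻⁸·2.519) = 1.661×10¹⁰ K⁴.
T = (1.661×10¹⁰)^(1/4).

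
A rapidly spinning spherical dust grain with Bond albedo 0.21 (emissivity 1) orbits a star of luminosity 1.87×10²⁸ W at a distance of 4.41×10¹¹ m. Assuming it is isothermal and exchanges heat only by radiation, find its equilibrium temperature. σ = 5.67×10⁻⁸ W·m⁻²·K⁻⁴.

First find the stellar flux at distance d: S = L/(4πd²) = 1.87×10²⁸/(4π·(4.41×10¹¹)²) = 7652 W/m².
For an isothermal sphere, absorbed (1−a)S·πr² = emitted σ·4πr²·T⁴, so T⁴ = (1−a)S/(4σ).
T⁴ = 0.790·7652/(4·5.67×10⁻⁸) = 2.665×10¹⁰ K⁴.

T ≈ 404 K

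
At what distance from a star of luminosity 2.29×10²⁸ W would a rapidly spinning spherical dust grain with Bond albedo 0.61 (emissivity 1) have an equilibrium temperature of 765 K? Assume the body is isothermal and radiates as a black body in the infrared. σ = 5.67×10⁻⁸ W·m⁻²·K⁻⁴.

For an isothermal black-emitting sphere, (1−a)S·πr² = σ·4πr²·T⁴ ⇒ S = 4σT⁴/(1−a).
S = 4·5.67×10⁻⁸·(765)⁴/0.390 = 1.992×10⁵ W/m².
Flux falls as S = L/(4πd²), so d = √(L/(4πS)) = √(2.29×10²⁸/(4π·1.992×10⁵)).

d ≈ 9.57×10¹⁰ m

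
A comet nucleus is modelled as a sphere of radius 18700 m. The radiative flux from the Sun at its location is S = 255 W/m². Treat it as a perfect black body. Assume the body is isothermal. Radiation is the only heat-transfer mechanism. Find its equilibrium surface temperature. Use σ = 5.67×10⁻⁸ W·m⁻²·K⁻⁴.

T ≈ 183 K

At equilibrium, absorbed power = emitted power.
Absorbing cross-section = πr² = 1.099×10⁹ m²; emitting surface = 4πr² = 4.394×10⁹ m² (ratio 4).
S·A_cross = εσ·A_surf·T⁴  ⇒  T⁴ = S/(4σ).
T⁴ = 1.00·255/(4·5.67×10⁻⁸) = 1.124×10⁹ K⁴.
T = (1.124×10⁹)^(1/4).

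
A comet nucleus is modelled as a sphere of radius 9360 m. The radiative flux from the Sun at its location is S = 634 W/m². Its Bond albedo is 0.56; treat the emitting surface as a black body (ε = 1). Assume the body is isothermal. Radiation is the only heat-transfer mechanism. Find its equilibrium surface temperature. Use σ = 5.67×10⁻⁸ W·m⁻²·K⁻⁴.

T ≈ 187 K

At equilibrium, absorbed power = emitted power.
Absorbing cross-section = πr² = 2.752×10⁸ m²; emitting surface = 4πr² = 1.101×10⁹ m² (ratio 4).
(1−a)S·A_cross = εσ·A_surf·T⁴  ⇒  T⁴ = (1−a)S/(4σ).
T⁴ = 0.440·634/(4·5.67×10⁻⁸) = 1.230×10⁹ K⁴.
T = (1.230×10⁹)^(1/4).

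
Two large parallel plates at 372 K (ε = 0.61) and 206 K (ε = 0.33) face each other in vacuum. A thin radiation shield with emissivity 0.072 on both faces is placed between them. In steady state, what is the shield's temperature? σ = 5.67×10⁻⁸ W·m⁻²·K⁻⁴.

In steady state the net flux on the hot side equals that on the cold side.
σ(T₁⁴−T_s⁴)/D₁ = σ(T_s⁴−T₂⁴)/D₂, with D₁ = 1/ε₁+1/ε_s−1 = 14.53, D₂ = 1/ε_s+1/ε₂−1 = 15.92.
Solve for T_s⁴: T_s⁴ = (D₂·T₁⁴ + D₁·T₂⁴)/(D₁+D₂) = 1.087×10¹⁰ K⁴.

T_s ≈ 323 K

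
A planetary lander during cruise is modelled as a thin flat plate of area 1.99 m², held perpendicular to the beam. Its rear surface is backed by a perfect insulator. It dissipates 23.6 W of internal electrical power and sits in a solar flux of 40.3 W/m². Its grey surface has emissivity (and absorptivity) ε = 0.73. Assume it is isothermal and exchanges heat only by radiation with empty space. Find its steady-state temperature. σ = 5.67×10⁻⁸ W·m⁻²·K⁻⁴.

At steady state, absorbed solar power + internal power = radiated power.
Absorbed: α·S·A_cross = 0.73·40.3·1.990 = 58.54 W (cross-section A).
Total input = 58.54 + 23.6 = 82.14 W.
Radiated: εσ·A_surf·T⁴ with A_surf = A = 1.990 m².
T⁴ = 82.14/(0.73·5.67×10⁻⁸·1.990) = 9.973×10⁸ K⁴.

T ≈ 178 K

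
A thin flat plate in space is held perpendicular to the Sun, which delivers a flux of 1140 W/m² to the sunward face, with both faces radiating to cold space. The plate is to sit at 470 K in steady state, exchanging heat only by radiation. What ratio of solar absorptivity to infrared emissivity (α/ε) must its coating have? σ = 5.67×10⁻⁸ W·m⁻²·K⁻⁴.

α/ε ≈ 4.85

Balance: αS·A = εσ·2A·T⁴ ⇒ α/ε = 2σT⁴/S.
α/ε = 2·5.67×10⁻⁸·(470)⁴/1140 = 2·5.67×10⁻⁸·4.880×10¹⁰/1140.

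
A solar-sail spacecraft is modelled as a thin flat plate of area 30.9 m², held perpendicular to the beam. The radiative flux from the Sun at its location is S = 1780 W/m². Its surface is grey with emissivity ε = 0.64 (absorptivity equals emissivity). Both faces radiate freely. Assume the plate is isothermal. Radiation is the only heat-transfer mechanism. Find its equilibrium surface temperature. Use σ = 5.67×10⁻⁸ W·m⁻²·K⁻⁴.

T ≈ 354 K

At equilibrium, absorbed power = emitted power.
Absorbing cross-section = A = 30.90 m²; emitting surface = 2A = 61.80 m² (ratio 2).
εS·A_cross = εσ·A_surf·T⁴  ⇒  T⁴ = S/(2σ)   (ε cancels).
T⁴ = 1780/(2·5.67×10⁻⁸) = 1.570×10¹⁰ K⁴.
T = (1.570×10¹⁰)^(1/4).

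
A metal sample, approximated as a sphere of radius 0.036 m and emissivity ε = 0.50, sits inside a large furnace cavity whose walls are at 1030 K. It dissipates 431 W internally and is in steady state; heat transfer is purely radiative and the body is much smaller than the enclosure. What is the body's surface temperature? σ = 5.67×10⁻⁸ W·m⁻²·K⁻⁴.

T ≈ 1200 K

For a small grey body in a large enclosure, net radiated power = εσA(T⁴ − T_w⁴).
Steady state: P = εσA(T⁴ − T_w⁴) with A = 4πr² = 0.01629 m².
T⁴ = P/(εσA) + T_w⁴ = 431/(0.50·5.67×10⁻⁸·0.01629) + (1030)⁴
    = 9.335×10¹¹ + 1.126×10¹² = 2.059×10¹² K⁴.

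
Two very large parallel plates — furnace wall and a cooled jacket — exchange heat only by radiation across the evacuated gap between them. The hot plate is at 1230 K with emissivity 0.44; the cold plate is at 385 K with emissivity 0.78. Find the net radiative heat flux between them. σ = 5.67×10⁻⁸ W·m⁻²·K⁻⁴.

q ≈ 50300 W/m²

For two infinite grey parallel plates, q = σ(T₁⁴ − T₂⁴)/(1/ε₁ + 1/ε₂ − 1).
T₁⁴ − T₂⁴ = 2.289×10¹² − 2.197×10¹⁰ = 2.267×10¹² K⁴.
1/ε₁ + 1/ε₂ − 1 = 2.273 + 1.282 − 1 = 2.555.
q = 5.67×10⁻⁸ × 2.267×10¹² / 2.555.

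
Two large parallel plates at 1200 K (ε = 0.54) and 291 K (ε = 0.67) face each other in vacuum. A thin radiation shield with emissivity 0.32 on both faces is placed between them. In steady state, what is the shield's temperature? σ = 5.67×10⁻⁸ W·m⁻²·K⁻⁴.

In steady state the net flux on the hot side equals that on the cold side.
σ(T₁⁴−T_s⁴)/D₁ = σ(T_s⁴−T₂⁴)/D₂, with D₁ = 1/ε₁+1/ε_s−1 = 3.977, D₂ = 1/ε_s+1/ε₂−1 = 3.618.
Solve for T_s⁴: T_s⁴ = (D₂·T₁⁴ + D₁·T₂⁴)/(D₁+D₂) = 9.915×10¹¹ K⁴.

T_s ≈ 998 K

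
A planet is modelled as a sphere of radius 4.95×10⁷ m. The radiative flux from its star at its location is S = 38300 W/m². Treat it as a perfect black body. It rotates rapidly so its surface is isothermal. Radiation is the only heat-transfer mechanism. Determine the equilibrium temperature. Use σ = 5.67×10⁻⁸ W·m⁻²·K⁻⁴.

At equilibrium, absorbed power = emitted power.
Absorbing cross-section = πr² = 7.698×10¹⁵ m²; emitting surface = 4πr² = 3.079×10¹⁶ m² (ratio 4).
S·A_cross = εσ·A_surf·T⁴  ⇒  T⁴ = S/(4σ).
T⁴ = 1.00·38300/(4·5.67×10⁻⁸) = 1.689×10¹¹ K⁴.
T = (1.689×10¹¹)^(1/4).

T ≈ 641 K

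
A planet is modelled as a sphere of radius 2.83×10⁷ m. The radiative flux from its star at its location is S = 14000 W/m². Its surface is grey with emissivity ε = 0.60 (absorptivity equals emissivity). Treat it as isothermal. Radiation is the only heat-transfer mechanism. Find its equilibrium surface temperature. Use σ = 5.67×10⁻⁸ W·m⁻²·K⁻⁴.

T ≈ 498 K

At equilibrium, absorbed power = emitted power.
Absorbing cross-section = πr² = 2.516×10¹⁵ m²; emitting surface = 4πr² = 1.006×10¹⁶ m² (ratio 4).
εS·A_cross = εσ·A_surf·T⁴  ⇒  T⁴ = S/(4σ)   (ε cancels).
T⁴ = 14000/(4·5.67×10⁻⁸) = 6.173×10¹⁰ K⁴.
T = (6.173×10¹⁰)^(1/4).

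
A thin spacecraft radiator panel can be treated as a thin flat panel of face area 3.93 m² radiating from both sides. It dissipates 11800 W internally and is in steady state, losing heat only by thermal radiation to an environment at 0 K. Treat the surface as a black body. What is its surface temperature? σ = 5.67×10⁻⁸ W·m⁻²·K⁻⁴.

T ≈ 403 K

Steady state: internal power = radiated power, P = εσA T⁴.
Radiating area A = 2·3.93 = 7.860 m².
T⁴ = P/(εσA) = 11800/(1.0·5.67×10⁻⁸·7.860) = 2.648×10¹⁰ K⁴.
T = (2.648×10¹⁰)^(1/4).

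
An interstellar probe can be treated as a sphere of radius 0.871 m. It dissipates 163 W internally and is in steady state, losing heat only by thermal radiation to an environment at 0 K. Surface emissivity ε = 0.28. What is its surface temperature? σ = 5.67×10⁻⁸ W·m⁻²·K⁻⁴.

Steady state: internal power = radiated power, P = εσA T⁴.
Radiating area A = 4πr² = 9.533 m².
T⁴ = P/(εσA) = 163/(0.28·5.67×10⁻⁸·9.533) = 1.077×10⁹ K⁴.
T = (1.077×10⁹)^(1/4).

T ≈ 181 K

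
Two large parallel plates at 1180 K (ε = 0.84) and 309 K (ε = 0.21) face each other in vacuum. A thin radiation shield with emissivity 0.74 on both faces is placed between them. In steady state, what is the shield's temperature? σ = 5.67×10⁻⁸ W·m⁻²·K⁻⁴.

In steady state the net flux on the hot side equals that on the cold side.
σ(T₁⁴−T_s⁴)/D₁ = σ(T_s⁴−T₂⁴)/D₂, with D₁ = 1/ε₁+1/ε_s−1 = 1.542, D₂ = 1/ε_s+1/ε₂−1 = 5.113.
Solve for T_s⁴: T_s⁴ = (D₂·T₁⁴ + D₁·T₂⁴)/(D₁+D₂) = 1.492×10¹² K⁴.

T_s ≈ 1110 K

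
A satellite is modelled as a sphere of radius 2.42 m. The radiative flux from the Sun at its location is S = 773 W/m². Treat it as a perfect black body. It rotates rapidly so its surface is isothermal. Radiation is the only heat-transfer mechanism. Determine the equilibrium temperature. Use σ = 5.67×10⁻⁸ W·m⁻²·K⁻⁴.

T ≈ 242 K

At equilibrium, absorbed power = emitted power.
Absorbing cross-section = πr² = 18.40 m²; emitting surface = 4πr² = 73.59 m² (ratio 4).
S·A_cross = εσ·A_surf·T⁴  ⇒  T⁴ = S/(4σ).
T⁴ = 1.00·773/(4·5.67×10⁻⁸) = 3.408×10⁹ K⁴.
T = (3.408×10⁹)^(1/4).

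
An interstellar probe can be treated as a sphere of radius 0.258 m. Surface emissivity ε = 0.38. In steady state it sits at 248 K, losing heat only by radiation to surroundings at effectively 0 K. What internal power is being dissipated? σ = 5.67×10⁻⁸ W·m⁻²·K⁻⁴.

Steady state: P = εσA T⁴.
A = 4πr² = 0.8365 m²; T⁴ = (248)⁴ = 3.783×10⁹ K⁴.
P = 0.38 × 5.67×10⁻⁸ × 0.8365 × 3.783×10⁹.

P ≈ 68.2 W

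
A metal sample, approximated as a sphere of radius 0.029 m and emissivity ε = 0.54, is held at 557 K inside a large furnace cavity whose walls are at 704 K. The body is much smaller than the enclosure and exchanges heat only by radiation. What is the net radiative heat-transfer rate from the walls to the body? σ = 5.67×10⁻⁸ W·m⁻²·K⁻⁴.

P_net ≈ 48.3 W

For a small grey body in a large enclosure: P_net = εσA(T_body⁴ − T_wall⁴).
A = 4πr² = 0.01057 m²; T_body⁴ − T_wall⁴ = 9.625×10¹⁰ − 2.456×10¹¹ = -1.494×10¹¹ K⁴.
|P_net| = 0.54·5.67×10⁻⁸·0.01057·1.494×10¹¹.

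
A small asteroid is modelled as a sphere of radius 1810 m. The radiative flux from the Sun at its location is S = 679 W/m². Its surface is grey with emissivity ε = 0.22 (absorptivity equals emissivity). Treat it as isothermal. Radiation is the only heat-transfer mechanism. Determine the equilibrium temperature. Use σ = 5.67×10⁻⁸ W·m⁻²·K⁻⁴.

T ≈ 234 K

At equilibrium, absorbed power = emitted power.
Absorbing cross-section = πr² = 1.029×10⁷ m²; emitting surface = 4πr² = 4.117×10⁷ m² (ratio 4).
εS·A_cross = εσ·A_surf·T⁴  ⇒  T⁴ = S/(4σ)   (ε cancels).
T⁴ = 679/(4·5.67×10⁻⁸) = 2.994×10⁹ K⁴.
T = (2.994×10⁹)^(1/4).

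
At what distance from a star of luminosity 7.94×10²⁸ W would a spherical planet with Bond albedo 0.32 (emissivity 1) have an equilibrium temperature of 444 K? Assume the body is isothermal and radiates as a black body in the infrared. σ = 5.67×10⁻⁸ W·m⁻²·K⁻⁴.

For an isothermal black-emitting sphere, (1−a)S·πr² = σ·4πr²·T⁴ ⇒ S = 4σT⁴/(1−a).
S = 4·5.67×10⁻⁸·(444)⁴/0.680 = 12960 W/m².
Flux falls as S = L/(4πd²), so d = √(L/(4πS)) = √(7.94×10²⁸/(4π·12960)).

d ≈ 6.98×10¹¹ m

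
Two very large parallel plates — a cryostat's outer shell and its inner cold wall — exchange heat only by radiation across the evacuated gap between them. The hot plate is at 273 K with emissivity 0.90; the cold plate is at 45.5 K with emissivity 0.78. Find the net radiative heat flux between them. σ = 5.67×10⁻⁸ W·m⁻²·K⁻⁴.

For two infinite grey parallel plates, q = σ(T₁⁴ − T₂⁴)/(1/ε₁ + 1/ε₂ − 1).
T₁⁴ − T₂⁴ = 5.555×10⁹ − 4.286×10⁶ = 5.550×10⁹ K⁴.
1/ε₁ + 1/ε₂ − 1 = 1.111 + 1.282 − 1 = 1.393.
q = 5.67×10⁻⁸ × 5.550×10⁹ / 1.393.

q ≈ 226 W/m²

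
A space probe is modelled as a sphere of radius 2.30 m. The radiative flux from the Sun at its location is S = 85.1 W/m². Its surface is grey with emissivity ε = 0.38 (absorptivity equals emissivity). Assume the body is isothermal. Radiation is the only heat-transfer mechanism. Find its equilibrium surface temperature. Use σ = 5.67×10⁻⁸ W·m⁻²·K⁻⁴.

At equilibrium, absorbed power = emitted power.
Absorbing cross-section = πr² = 16.62 m²; emitting surface = 4πr² = 66.48 m² (ratio 4).
εS·A_cross = εσ·A_surf·T⁴  ⇒  T⁴ = S/(4σ)   (ε cancels).
T⁴ = 85.1/(4·5.67×10⁻⁸) = 3.752×10⁸ K⁴.
T = (3.752×10⁸)^(1/4).

T ≈ 139 K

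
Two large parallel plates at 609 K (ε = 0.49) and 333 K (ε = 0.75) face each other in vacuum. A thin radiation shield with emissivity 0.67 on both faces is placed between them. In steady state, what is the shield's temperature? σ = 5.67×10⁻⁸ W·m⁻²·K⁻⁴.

In steady state the net flux on the hot side equals that on the cold side.
σ(T₁⁴−T_s⁴)/D₁ = σ(T_s⁴−T₂⁴)/D₂, with D₁ = 1/ε₁+1/ε_s−1 = 2.533, D₂ = 1/ε_s+1/ε₂−1 = 1.826.
Solve for T_s⁴: T_s⁴ = (D₂·T₁⁴ + D₁·T₂⁴)/(D₁+D₂) = 6.476×10¹⁰ K⁴.

T_s ≈ 504 K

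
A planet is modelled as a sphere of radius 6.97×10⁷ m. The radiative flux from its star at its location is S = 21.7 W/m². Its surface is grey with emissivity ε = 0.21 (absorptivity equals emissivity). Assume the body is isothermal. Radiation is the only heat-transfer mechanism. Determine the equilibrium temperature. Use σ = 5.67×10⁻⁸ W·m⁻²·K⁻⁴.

At equilibrium, absorbed power = emitted power.
Absorbing cross-section = πr² = 1.526×10¹⁶ m²; emitting surface = 4πr² = 6.105×10¹⁶ m² (ratio 4).
εS·A_cross = εσ·A_surf·T⁴  ⇒  T⁴ = S/(4σ)   (ε cancels).
T⁴ = 21.7/(4·5.67×10⁻⁸) = 9.568×10⁷ K⁴.
T = (9.568×10⁷)^(1/4).

T ≈ 98.9 K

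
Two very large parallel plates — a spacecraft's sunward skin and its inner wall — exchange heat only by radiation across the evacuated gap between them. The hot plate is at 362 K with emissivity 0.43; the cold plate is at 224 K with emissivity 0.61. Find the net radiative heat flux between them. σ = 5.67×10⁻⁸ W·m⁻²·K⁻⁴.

q ≈ 280 W/m²

For two infinite grey parallel plates, q = σ(T₁⁴ − T₂⁴)/(1/ε₁ + 1/ε₂ − 1).
T₁⁴ − T₂⁴ = 1.717×10¹⁰ − 2.518×10⁹ = 1.465×10¹⁰ K⁴.
1/ε₁ + 1/ε₂ − 1 = 2.326 + 1.639 − 1 = 2.965.
q = 5.67×10⁻⁸ × 1.465×10¹⁰ / 2.965.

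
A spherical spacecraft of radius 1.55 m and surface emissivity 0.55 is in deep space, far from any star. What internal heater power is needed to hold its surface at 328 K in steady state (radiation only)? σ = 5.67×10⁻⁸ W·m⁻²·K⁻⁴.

P = εσ·4πr²·T⁴.
4πr² = 30.19 m²; T⁴ = 1.157×10¹⁰ K⁴.
P = 0.55·5.67×10⁻⁸·30.19·1.157×10¹⁰.

P ≈ 10900 W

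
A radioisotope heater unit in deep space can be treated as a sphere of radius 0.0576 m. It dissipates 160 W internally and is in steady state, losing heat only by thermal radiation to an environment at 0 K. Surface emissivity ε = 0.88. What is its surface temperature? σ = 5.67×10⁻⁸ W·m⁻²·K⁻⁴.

Steady state: internal power = radiated power, P = εσA T⁴.
Radiating area A = 4πr² = 0.04169 m².
T⁴ = P/(εσA) = 160/(0.88·5.67×10⁻⁸·0.04169) = 7.691×10¹⁰ K⁴.
T = (7.691×10¹⁰)^(1/4).

T ≈ 527 K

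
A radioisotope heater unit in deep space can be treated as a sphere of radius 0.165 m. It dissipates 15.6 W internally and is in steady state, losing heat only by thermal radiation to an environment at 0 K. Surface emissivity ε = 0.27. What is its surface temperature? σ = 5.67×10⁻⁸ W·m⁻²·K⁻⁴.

Steady state: internal power = radiated power, P = εσA T⁴.
Radiating area A = 4πr² = 0.3421 m².
T⁴ = P/(εσA) = 15.6/(0.27·5.67×10⁻⁸·0.3421) = 2.979×10⁹ K⁴.
T = (2.979×10⁹)^(1/4).

T ≈ 234 K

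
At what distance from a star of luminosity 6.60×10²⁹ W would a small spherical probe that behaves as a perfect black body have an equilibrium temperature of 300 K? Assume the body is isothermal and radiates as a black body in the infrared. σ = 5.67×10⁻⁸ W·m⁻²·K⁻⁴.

For an isothermal black-emitting sphere, (1−a)S·πr² = σ·4πr²·T⁴ ⇒ S = 4σT⁴/(1−a).
S = 4·5.67×10⁻⁸·(300)⁴/1.00 = 1837 W/m².
Flux falls as S = L/(4πd²), so d = √(L/(4πS)) = √(6.60×10²⁹/(4π·1837)).

d ≈ 5.35×10¹² m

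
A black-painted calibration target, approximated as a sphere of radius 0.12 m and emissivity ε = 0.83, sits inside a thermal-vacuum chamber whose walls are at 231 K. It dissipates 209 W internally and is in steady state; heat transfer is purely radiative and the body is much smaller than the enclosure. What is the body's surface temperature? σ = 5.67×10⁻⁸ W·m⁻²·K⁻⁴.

For a small grey body in a large enclosure, net radiated power = εσA(T⁴ − T_w⁴).
Steady state: P = εσA(T⁴ − T_w⁴) with A = 4πr² = 0.1810 m².
T⁴ = P/(εσA) + T_w⁴ = 209/(0.83·5.67×10⁻⁸·0.1810) + (231)⁴
    = 2.454×10¹⁰ + 2.847×10⁹ = 2.739×10¹⁰ K⁴.

T ≈ 407 K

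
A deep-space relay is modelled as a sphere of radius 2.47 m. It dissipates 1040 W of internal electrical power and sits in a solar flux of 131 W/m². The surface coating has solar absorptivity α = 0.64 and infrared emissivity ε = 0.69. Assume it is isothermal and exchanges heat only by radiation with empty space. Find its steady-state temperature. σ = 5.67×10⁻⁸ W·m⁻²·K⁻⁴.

At steady state, absorbed solar power + internal power = radiated power.
Absorbed: α·S·A_cross = 0.64·131·19.17 = 1607 W (cross-section πr²).
Total input = 1607 + 1040 = 2647 W.
Radiated: εσ·A_surf·T⁴ with A_surf = 4πr² = 76.67 m².
T⁴ = 2647/(0.69·5.67×10⁻⁸·76.67) = 8.825×10⁸ K⁴.

T ≈ 172 K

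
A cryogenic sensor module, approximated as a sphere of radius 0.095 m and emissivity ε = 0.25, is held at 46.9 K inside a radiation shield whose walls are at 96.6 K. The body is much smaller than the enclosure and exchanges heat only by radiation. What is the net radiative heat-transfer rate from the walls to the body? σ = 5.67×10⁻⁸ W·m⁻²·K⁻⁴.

For a small grey body in a large enclosure: P_net = εσA(T_body⁴ − T_wall⁴).
A = 4πr² = 0.1134 m²; T_body⁴ − T_wall⁴ = 4.838×10⁶ − 8.708×10⁷ = -8.224×10⁷ K⁴.
|P_net| = 0.25·5.67×10⁻⁸·0.1134·8.224×10⁷.

P_net ≈ 0.132 W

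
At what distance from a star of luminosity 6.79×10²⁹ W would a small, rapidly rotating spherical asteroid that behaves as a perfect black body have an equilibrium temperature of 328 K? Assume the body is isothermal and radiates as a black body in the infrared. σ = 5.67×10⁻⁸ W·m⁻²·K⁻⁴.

d ≈ 4.54×10¹² m

For an isothermal black-emitting sphere, (1−a)S·πr² = σ·4πr²·T⁴ ⇒ S = 4σT⁴/(1−a).
S = 4·5.67×10⁻⁸·(328)⁴/1.00 = 2625 W/m².
Flux falls as S = L/(4πd²), so d = √(L/(4πS)) = √(6.79×10²⁹/(4π·2625)).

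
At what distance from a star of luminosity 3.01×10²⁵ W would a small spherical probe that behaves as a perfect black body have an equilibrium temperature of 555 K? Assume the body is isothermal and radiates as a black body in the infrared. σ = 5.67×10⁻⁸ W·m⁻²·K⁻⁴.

For an isothermal black-emitting sphere, (1−a)S·πr² = σ·4πr²·T⁴ ⇒ S = 4σT⁴/(1−a).
S = 4·5.67×10⁻⁸·(555)⁴/1.00 = 21520 W/m².
Flux falls as S = L/(4πd²), so d = √(L/(4πS)) = √(3.01×10²⁵/(4π·21520)).

d ≈ 1.06×10¹⁰ m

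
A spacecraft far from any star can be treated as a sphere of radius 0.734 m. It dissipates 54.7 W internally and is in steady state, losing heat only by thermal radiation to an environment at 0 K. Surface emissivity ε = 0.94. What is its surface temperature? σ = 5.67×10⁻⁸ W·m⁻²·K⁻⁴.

T ≈ 111 K

Steady state: internal power = radiated power, P = εσA T⁴.
Radiating area A = 4πr² = 6.770 m².
T⁴ = P/(εσA) = 54.7/(0.94·5.67×10⁻⁸·6.770) = 1.516×10⁸ K⁴.
T = (1.516×10⁸)^(1/4).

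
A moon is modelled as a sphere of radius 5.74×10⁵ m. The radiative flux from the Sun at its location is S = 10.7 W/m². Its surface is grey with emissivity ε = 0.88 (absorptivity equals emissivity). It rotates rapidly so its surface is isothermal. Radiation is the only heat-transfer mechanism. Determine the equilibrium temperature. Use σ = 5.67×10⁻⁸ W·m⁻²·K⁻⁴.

T ≈ 82.9 K

At equilibrium, absorbed power = emitted power.
Absorbing cross-section = πr² = 1.035×10¹² m²; emitting surface = 4πr² = 4.140×10¹² m² (ratio 4).
εS·A_cross = εσ·A_surf·T⁴  ⇒  T⁴ = S/(4σ)   (ε cancels).
T⁴ = 10.7/(4·5.67×10⁻⁸) = 4.718×10⁷ K⁴.
T = (4.718×10⁷)^(1/4).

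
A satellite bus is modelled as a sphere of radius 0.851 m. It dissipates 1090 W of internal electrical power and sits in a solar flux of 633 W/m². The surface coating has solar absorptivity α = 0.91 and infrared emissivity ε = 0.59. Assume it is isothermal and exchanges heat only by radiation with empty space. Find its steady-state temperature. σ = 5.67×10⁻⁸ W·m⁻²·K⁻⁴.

T ≈ 298 K

At steady state, absorbed solar power + internal power = radiated power.
Absorbed: α·S·A_cross = 0.91·633·2.275 = 1311 W (cross-section πr²).
Total input = 1311 + 1090 = 2401 W.
Radiated: εσ·A_surf·T⁴ with A_surf = 4πr² = 9.101 m².
T⁴ = 2401/(0.59·5.67×10⁻⁸·9.101) = 7.885×10⁹ K⁴.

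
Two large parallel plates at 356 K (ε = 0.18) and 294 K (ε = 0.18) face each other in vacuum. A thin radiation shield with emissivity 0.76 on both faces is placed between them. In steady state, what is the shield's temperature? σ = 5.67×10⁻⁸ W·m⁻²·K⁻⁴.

In steady state the net flux on the hot side equals that on the cold side.
σ(T₁⁴−T_s⁴)/D₁ = σ(T_s⁴−T₂⁴)/D₂, with D₁ = 1/ε₁+1/ε_s−1 = 5.871, D₂ = 1/ε_s+1/ε₂−1 = 5.871.
Solve for T_s⁴: T_s⁴ = (D₂·T₁⁴ + D₁·T₂⁴)/(D₁+D₂) = 1.177×10¹⁰ K⁴.

T_s ≈ 329 K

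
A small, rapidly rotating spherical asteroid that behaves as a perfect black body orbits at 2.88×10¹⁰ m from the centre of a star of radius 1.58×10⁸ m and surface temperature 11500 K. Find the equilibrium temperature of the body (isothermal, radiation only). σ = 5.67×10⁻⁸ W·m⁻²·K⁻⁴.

The star's surface emits σT_*⁴; at distance d the flux is S = σT_*⁴(R_*/d)².
S = 5.67×10⁻⁸·(11500)⁴·(1.58×10⁸/2.88×10¹⁰)² = 29850 W/m².
For an isothermal sphere T⁴ = (1−a)S/(4σ) = 1.316×10¹¹ K⁴.

T ≈ 602 K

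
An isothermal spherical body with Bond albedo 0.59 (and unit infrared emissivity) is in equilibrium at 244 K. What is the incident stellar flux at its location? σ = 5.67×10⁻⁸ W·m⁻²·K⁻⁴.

S ≈ 1960 W/m²

(1−a)S·πr² = σ·4πr²·T⁴ ⇒ S = 4σT⁴/(1−a).
S = 4·5.67×10⁻⁸·3.545×10⁹/0.410.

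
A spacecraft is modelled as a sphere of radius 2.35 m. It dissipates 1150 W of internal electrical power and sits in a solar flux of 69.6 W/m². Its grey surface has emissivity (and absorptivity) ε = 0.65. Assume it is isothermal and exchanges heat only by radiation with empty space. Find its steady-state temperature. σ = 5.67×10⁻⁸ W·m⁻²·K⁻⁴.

At steady state, absorbed solar power + internal power = radiated power.
Absorbed: α·S·A_cross = 0.65·69.6·17.35 = 784.9 W (cross-section πr²).
Total input = 784.9 + 1150 = 1935 W.
Radiated: εσ·A_surf·T⁴ with A_surf = 4πr² = 69.40 m².
T⁴ = 1935/(0.65·5.67×10⁻⁸·69.40) = 7.565×10⁸ K⁴.

T ≈ 166 K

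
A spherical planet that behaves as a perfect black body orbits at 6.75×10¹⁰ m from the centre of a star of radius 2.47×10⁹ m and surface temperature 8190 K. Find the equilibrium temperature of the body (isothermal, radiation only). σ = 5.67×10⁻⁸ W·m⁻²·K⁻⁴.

T ≈ 1110 K

The star's surface emits σT_*⁴; at distance d the flux is S = σT_*⁴(R_*/d)².
S = 5.67×10⁻⁸·(8190)⁴·(2.47×10⁹/6.75×10¹⁰)² = 3.416×10⁵ W/m².
For an isothermal sphere T⁴ = (1−a)S/(4σ) = 1.506×10¹² K⁴.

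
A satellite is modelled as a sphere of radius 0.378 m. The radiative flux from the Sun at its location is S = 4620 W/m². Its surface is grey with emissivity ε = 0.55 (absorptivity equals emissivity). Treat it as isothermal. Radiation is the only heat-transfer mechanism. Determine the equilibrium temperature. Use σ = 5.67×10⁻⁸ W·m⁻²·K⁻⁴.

At equilibrium, absorbed power = emitted power.
Absorbing cross-section = πr² = 0.4489 m²; emitting surface = 4πr² = 1.796 m² (ratio 4).
εS·A_cross = εσ·A_surf·T⁴  ⇒  T⁴ = S/(4σ)   (ε cancels).
T⁴ = 4620/(4·5.67×10⁻⁸) = 2.037×10¹⁰ K⁴.
T = (2.037×10¹⁰)^(1/4).

T ≈ 378 K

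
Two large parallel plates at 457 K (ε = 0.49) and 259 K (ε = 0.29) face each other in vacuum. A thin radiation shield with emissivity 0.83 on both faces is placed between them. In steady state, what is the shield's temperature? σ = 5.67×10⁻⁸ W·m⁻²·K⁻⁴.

T_s ≈ 412 K

In steady state the net flux on the hot side equals that on the cold side.
σ(T₁⁴−T_s⁴)/D₁ = σ(T_s⁴−T₂⁴)/D₂, with D₁ = 1/ε₁+1/ε_s−1 = 2.246, D₂ = 1/ε_s+1/ε₂−1 = 3.653.
Solve for T_s⁴: T_s⁴ = (D₂·T₁⁴ + D₁·T₂⁴)/(D₁+D₂) = 2.873×10¹⁰ K⁴.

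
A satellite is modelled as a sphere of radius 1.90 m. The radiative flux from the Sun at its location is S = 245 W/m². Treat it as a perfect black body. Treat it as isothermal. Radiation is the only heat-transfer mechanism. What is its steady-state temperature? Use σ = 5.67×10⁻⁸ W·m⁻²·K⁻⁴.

At equilibrium, absorbed power = emitted power.
Absorbing cross-section = πr² = 11.34 m²; emitting surface = 4πr² = 45.36 m² (ratio 4).
S·A_cross = εσ·A_surf·T⁴  ⇒  T⁴ = S/(4σ).
T⁴ = 1.00·245/(4·5.67×10⁻⁸) = 1.080×10⁹ K⁴.
T = (1.080×10⁹)^(1/4).

T ≈ 181 K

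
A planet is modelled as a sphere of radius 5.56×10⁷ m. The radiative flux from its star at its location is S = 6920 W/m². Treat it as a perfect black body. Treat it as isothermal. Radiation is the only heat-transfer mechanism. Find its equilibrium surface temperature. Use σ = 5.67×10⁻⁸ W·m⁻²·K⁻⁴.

T ≈ 418 K

At equilibrium, absorbed power = emitted power.
Absorbing cross-section = πr² = 9.712×10¹⁵ m²; emitting surface = 4πr² = 3.885×10¹⁶ m² (ratio 4).
S·A_cross = εσ·A_surf·T⁴  ⇒  T⁴ = S/(4σ).
T⁴ = 1.00·6920/(4·5.67×10⁻⁸) = 3.051×10¹⁰ K⁴.
T = (3.051×10¹⁰)^(1/4).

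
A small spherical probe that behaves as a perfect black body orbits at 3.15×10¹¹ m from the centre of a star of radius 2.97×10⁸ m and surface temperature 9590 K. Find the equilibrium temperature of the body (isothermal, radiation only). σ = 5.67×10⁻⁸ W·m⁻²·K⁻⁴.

The star's surface emits σT_*⁴; at distance d the flux is S = σT_*⁴(R_*/d)².
S = 5.67×10⁻⁸·(9590)⁴·(2.97×10⁸/3.15×10¹¹)² = 426.3 W/m².
For an isothermal sphere T⁴ = (1−a)S/(4σ) = 1.880×10⁹ K⁴.

T ≈ 208 K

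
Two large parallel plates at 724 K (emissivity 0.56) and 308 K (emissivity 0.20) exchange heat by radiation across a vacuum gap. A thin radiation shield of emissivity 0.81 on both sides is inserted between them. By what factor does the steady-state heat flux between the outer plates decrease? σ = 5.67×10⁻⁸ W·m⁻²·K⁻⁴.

Without shield: q₀ = σΔ(T⁴)/(1/ε₁+1/ε₂−1) with denominator 5.786.
With shield the two gaps are in series; the resistances add: (1/ε₁+1/ε_s−1)+(1/ε_s+1/ε₂−1) = 2.020+5.235 = 7.255.
Heat-flux ratio q₀/q = 7.255/5.786.

factor ≈ 1.25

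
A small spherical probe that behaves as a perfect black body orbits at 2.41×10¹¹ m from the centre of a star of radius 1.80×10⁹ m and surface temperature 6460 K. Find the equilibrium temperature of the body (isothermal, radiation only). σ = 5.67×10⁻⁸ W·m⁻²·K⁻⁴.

T ≈ 395 K

The star's surface emits σT_*⁴; at distance d the flux is S = σT_*⁴(R_*/d)².
S = 5.67×10⁻⁸·(6460)⁴·(1.80×10⁹/2.41×10¹¹)² = 5508 W/m².
For an isothermal sphere T⁴ = (1−a)S/(4σ) = 2.429×10¹⁰ K⁴.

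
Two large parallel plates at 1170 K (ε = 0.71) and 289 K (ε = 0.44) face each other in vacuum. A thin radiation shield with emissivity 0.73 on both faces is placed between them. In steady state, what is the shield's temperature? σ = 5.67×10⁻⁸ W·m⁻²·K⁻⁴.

T_s ≈ 1030 K

In steady state the net flux on the hot side equals that on the cold side.
σ(T₁⁴−T_s⁴)/D₁ = σ(T_s⁴−T₂⁴)/D₂, with D₁ = 1/ε₁+1/ε_s−1 = 1.778, D₂ = 1/ε_s+1/ε₂−1 = 2.643.
Solve for T_s⁴: T_s⁴ = (D₂·T₁⁴ + D₁·T₂⁴)/(D₁+D₂) = 1.123×10¹² K⁴.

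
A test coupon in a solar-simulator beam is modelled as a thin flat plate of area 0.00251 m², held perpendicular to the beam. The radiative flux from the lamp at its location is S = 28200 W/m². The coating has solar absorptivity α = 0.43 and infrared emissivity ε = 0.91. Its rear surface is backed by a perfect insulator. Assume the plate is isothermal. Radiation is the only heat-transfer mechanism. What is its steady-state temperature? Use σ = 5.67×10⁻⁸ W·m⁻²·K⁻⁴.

At equilibrium, absorbed power = emitted power.
Absorbing cross-section = A = 0.002510 m²; emitting surface = A = 0.002510 m² (ratio 1).
αS·A_cross = εσ·A_surf·T⁴  ⇒  T⁴ = αS/(ε·1σ).
T⁴ = 0.430·28200/(0.91·1·5.67×10⁻⁸) = 2.350×10¹¹ K⁴.
T = (2.350×10¹¹)^(1/4).

T ≈ 696 K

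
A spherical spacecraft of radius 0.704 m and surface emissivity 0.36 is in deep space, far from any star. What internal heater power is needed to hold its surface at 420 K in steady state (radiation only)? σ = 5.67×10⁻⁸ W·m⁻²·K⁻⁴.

P = εσ·4πr²·T⁴.
4πr² = 6.228 m²; T⁴ = 3.112×10¹⁰ K⁴.
P = 0.36·5.67×10⁻⁸·6.228·3.112×10¹⁰.

P ≈ 3960 W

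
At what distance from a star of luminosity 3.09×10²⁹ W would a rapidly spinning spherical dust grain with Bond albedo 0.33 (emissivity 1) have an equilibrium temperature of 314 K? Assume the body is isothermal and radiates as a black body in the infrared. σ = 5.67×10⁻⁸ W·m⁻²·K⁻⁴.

d ≈ 2.73×10¹² m

For an isothermal black-emitting sphere, (1−a)S·πr² = σ·4πr²·T⁴ ⇒ S = 4σT⁴/(1−a).
S = 4·5.67×10⁻⁸·(314)⁴/0.670 = 3291 W/m².
Flux falls as S = L/(4πd²), so d = √(L/(4πS)) = √(3.09×10²⁹/(4π·3291)).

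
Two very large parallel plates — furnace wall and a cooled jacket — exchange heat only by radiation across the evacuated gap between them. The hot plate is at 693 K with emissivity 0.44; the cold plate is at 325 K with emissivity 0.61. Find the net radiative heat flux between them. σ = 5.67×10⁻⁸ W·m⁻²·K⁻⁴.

For two infinite grey parallel plates, q = σ(T₁⁴ − T₂⁴)/(1/ε₁ + 1/ε₂ − 1).
T₁⁴ − T₂⁴ = 2.306×10¹¹ − 1.116×10¹⁰ = 2.195×10¹¹ K⁴.
1/ε₁ + 1/ε₂ − 1 = 2.273 + 1.639 − 1 = 2.912.
q = 5.67×10⁻⁸ × 2.195×10¹¹ / 2.912.

q ≈ 4270 W/m²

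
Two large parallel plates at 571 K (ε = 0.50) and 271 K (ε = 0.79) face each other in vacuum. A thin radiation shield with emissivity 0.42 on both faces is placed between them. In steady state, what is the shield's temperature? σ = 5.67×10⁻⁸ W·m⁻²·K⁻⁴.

T_s ≈ 472 K

In steady state the net flux on the hot side equals that on the cold side.
σ(T₁⁴−T_s⁴)/D₁ = σ(T_s⁴−T₂⁴)/D₂, with D₁ = 1/ε₁+1/ε_s−1 = 3.381, D₂ = 1/ε_s+1/ε₂−1 = 2.647.
Solve for T_s⁴: T_s⁴ = (D₂·T₁⁴ + D₁·T₂⁴)/(D₁+D₂) = 4.970×10¹⁰ K⁴.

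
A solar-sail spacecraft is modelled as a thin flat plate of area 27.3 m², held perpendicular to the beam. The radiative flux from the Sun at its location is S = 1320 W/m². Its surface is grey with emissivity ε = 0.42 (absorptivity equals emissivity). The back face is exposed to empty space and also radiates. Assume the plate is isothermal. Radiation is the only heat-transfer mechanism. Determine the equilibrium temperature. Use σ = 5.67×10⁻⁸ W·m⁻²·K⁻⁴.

At equilibrium, absorbed power = emitted power.
Absorbing cross-section = A = 27.30 m²; emitting surface = 2A = 54.60 m² (ratio 2).
εS·A_cross = εσ·A_surf·T⁴  ⇒  T⁴ = S/(2σ)   (ε cancels).
T⁴ = 1320/(2·5.67×10⁻⁸) = 1.164×10¹⁰ K⁴.
T = (1.164×10¹⁰)^(1/4).

T ≈ 328 K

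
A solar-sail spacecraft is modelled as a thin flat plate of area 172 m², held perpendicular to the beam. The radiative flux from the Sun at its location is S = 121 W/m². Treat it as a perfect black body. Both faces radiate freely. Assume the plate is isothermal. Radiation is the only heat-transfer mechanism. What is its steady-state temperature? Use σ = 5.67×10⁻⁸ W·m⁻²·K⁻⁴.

At equilibrium, absorbed power = emitted power.
Absorbing cross-section = A = 172.0 m²; emitting surface = 2A = 344.0 m² (ratio 2).
S·A_cross = εσ·A_surf·T⁴  ⇒  T⁴ = S/(2σ).
T⁴ = 1.00·121/(2·5.67×10⁻⁸) = 1.067×10⁹ K⁴.
T = (1.067×10⁹)^(1/4).

T ≈ 181 K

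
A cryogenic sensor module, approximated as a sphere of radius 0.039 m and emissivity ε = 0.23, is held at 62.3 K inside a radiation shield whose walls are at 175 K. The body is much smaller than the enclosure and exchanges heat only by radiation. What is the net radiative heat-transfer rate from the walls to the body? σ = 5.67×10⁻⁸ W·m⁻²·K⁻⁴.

For a small grey body in a large enclosure: P_net = εσA(T_body⁴ − T_wall⁴).
A = 4πr² = 0.01911 m²; T_body⁴ − T_wall⁴ = 1.506×10⁷ − 9.379×10⁸ = -9.228×10⁸ K⁴.
|P_net| = 0.23·5.67×10⁻⁸·0.01911·9.228×10⁸.

P_net ≈ 0.230 W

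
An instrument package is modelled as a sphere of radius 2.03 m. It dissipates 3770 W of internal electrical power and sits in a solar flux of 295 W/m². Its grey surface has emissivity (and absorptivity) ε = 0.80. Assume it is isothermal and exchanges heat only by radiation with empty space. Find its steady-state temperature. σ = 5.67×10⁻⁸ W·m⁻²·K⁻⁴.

At steady state, absorbed solar power + internal power = radiated power.
Absorbed: α·S·A_cross = 0.80·295·12.95 = 3055 W (cross-section πr²).
Total input = 3055 + 3770 = 6825 W.
Radiated: εσ·A_surf·T⁴ with A_surf = 4πr² = 51.78 m².
T⁴ = 6825/(0.80·5.67×10⁻⁸·51.78) = 2.906×10⁹ K⁴.

T ≈ 232 K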